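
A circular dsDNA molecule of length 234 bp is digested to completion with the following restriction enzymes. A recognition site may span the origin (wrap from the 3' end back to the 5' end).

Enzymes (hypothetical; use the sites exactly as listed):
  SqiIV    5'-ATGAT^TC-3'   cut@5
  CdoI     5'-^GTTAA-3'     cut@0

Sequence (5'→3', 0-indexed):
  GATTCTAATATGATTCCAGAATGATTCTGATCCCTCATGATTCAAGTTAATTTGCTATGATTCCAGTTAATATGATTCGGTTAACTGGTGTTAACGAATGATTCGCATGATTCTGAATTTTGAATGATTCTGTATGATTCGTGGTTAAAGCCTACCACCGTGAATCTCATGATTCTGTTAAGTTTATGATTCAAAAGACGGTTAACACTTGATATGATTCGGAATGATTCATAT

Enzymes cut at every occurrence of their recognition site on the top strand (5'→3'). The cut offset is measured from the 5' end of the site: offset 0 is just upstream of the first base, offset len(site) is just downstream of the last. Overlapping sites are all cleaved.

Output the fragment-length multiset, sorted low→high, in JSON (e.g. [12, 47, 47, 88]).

[3,3,4,4,5,9,9,10,10,10,10,11,11,11,13,14,16,16,17,18,30]

Per-enzyme occurrences:
  SqiIV ATGATTC/5: at [9, 20, 36, 56, 71, 97, 106, 123, 133, 168, 185, 213, 223, 232] ⇒ [3, 14, 25, 41, 61, 76, 102, 111, 128, 138, 173, 190, 218, 228]
  CdoI GTTAA/0: at [45, 65, 79, 89, 143, 176, 200] ⇒ [45, 65, 79, 89, 143, 176, 200]

Pooled cuts: [3, 14, 25, 41, 45, 61, 65, 76, 79, 89, 102, 111, 128, 138, 143, 173, 176, 190, 200, 218, 228]

Fragment lengths:
  3→14: 11 bp
  14→25: 11 bp
  25→41: 16 bp
  41→45: 4 bp
  45→61: 16 bp
  61→65: 4 bp
  65→76: 11 bp
  76→79: 3 bp
  79→89: 10 bp
  89→102: 13 bp
  102→111: 9 bp
  111→128: 17 bp
  128→138: 10 bp
  138→143: 5 bp
  143→173: 30 bp
  173→176: 3 bp
  176→190: 14 bp
  190→200: 10 bp
  200→218: 18 bp
  218→228: 10 bp
  228→3 (wrap): 234-228+3 = 9 bp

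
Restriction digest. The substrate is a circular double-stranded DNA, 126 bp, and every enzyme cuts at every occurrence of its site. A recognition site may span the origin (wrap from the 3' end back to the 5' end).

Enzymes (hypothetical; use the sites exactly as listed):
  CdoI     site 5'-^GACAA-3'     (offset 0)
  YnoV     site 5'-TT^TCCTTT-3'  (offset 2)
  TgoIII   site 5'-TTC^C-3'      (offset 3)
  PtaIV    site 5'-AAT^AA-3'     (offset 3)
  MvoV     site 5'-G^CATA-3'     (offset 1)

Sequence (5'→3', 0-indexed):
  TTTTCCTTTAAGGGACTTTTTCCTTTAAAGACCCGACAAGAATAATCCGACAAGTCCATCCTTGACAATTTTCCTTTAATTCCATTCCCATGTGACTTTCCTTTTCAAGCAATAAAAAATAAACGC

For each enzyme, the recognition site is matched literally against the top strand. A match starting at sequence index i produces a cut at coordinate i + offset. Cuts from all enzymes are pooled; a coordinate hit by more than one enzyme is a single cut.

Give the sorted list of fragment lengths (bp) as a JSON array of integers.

[2,2,2,2,5,5,7,8,9,9,9,11,12,13,15,15]

Scan for sites:
  CdoI GACAA/0: at [34, 48, 63] ⇒ [34, 48, 63]
  YnoV TTTCCTTT/2: at [1, 18, 69, 96] ⇒ [3, 20, 71, 98]
  TgoIII TTCC/3: at [2, 19, 70, 79, 84, 97] ⇒ [5, 22, 73, 82, 87, 100]
  PtaIV AATAA/3: at [40, 110, 117] ⇒ [43, 113, 120]
  MvoV (GCATA, off=1): no sites

Pooled cuts: [3, 5, 20, 22, 34, 43, 48, 63, 71, 73, 82, 87, 98, 100, 113, 120]

Fragment lengths:
  3→5: 2 bp
  5→20: 15 bp
  20→22: 2 bp
  22→34: 12 bp
  34→43: 9 bp
  43→48: 5 bp
  48→63: 15 bp
  63→71: 8 bp
  71→73: 2 bp
  73→82: 9 bp
  82→87: 5 bp
  87→98: 11 bp
  98→100: 2 bp
  100→113: 13 bp
  113→120: 7 bp
  120→3 (wrap): 126-120+3 = 9 bp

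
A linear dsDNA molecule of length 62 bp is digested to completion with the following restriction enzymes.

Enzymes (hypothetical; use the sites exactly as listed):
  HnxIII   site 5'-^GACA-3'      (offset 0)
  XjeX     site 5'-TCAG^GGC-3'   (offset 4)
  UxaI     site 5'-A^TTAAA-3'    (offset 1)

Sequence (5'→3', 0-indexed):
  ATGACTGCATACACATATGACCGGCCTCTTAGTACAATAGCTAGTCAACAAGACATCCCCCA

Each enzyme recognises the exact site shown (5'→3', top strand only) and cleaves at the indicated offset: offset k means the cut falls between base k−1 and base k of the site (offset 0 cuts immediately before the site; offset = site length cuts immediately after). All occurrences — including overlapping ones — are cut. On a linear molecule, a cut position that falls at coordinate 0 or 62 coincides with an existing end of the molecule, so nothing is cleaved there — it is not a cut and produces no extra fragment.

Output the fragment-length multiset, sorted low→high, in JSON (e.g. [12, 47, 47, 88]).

Scan for sites:
  HnxIII (GACA, off=0): starts [51] → cuts [51]
  XjeX (TCAGGGC, off=4): no sites
  UxaI (ATTAAA, off=1): no sites

Pooled cuts: [51]

Fragment lengths:
  [0,51): 51 bp
  [51,62): 11 bp

[11,51]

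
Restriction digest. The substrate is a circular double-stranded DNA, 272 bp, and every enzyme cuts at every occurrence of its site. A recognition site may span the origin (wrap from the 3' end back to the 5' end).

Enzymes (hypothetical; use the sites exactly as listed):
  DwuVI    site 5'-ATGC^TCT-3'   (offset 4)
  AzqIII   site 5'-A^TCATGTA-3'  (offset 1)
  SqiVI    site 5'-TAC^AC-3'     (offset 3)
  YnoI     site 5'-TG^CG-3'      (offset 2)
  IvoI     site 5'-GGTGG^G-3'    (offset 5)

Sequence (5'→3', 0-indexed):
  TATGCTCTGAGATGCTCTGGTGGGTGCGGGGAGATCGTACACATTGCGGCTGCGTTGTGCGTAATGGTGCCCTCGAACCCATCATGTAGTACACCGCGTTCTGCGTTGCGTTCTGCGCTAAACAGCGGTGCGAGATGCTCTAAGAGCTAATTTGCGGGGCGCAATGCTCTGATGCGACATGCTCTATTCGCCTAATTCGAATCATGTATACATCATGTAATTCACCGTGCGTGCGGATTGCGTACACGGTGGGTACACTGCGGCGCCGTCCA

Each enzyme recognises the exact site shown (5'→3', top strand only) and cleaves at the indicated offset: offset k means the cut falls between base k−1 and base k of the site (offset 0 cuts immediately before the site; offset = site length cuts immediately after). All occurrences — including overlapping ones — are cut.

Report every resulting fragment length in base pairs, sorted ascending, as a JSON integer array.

Scan for sites:
  DwuVI (ATGCTCT, off=4): starts [1, 11, 134, 163, 178] → cuts [5, 15, 138, 167, 182]
  AzqIII (ATCATGTA, off=1): starts [80, 200, 211] → cuts [81, 201, 212]
  SqiVI (TACAC, off=3): starts [37, 89, 242, 253] → cuts [40, 92, 245, 256]
  YnoI (TGCG, off=2): starts [24, 44, 50, 57, 101, 106, 113, 128, 152, 172, 227, 231, 238, 258] → cuts [26, 46, 52, 59, 103, 108, 115, 130, 154, 174, 229, 233, 240, 260]
  IvoI (GGTGGG, off=5): starts [18, 247] → cuts [23, 252]

All cut coordinates (distinct, sorted): [5, 15, 23, 26, 40, 46, 52, 59, 81, 92, 103, 108, 115, 130, 138, 154, 167, 174, 182, 201, 212, 229, 233, 240, 245, 252, 256, 260]

Fragment lengths:
  5→15: 10 bp
  15→23: 8 bp
  23→26: 3 bp
  26→40: 14 bp
  40→46: 6 bp
  46→52: 6 bp
  52→59: 7 bp
  59→81: 22 bp
  81→92: 11 bp
  92→103: 11 bp
  103→108: 5 bp
  108→115: 7 bp
  115→130: 15 bp
  130→138: 8 bp
  138→154: 16 bp
  154→167: 13 bp
  167→174: 7 bp
  174→182: 8 bp
  182→201: 19 bp
  201→212: 11 bp
  212→229: 17 bp
  229→233: 4 bp
  233→240: 7 bp
  240→245: 5 bp
  245→252: 7 bp
  252→256: 4 bp
  256→260: 4 bp
  260→5 (wrap): 272-260+5 = 17 bp

[3,4,4,4,5,5,6,6,7,7,7,7,7,8,8,8,10,11,11,11,13,14,15,16,17,17,19,22]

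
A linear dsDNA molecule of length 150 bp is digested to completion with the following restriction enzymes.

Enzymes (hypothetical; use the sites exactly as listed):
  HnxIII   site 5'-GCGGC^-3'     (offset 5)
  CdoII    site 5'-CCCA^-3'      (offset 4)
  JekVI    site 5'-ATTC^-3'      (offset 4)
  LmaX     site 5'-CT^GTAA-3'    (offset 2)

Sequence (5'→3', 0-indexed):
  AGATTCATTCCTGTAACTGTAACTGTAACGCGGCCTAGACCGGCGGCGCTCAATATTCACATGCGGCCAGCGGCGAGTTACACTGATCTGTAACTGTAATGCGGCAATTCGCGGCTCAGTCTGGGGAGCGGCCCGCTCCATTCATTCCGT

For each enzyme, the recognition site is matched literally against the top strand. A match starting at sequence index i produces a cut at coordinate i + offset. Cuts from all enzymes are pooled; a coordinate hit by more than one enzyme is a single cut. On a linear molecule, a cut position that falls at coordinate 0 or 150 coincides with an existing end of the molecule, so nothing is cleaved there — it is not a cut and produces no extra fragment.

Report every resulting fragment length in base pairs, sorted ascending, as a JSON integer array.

Scan for sites:
  HnxIII (GCGGC, off=5): starts [29, 42, 62, 69, 100, 110, 127] → cuts [34, 47, 67, 74, 105, 115, 132]
  CdoII (CCCA, off=4): no sites
  JekVI (ATTC, off=4): starts [2, 6, 54, 106, 139, 143] → cuts [6, 10, 58, 110, 143, 147]
  LmaX (CTGTAA, off=2): starts [10, 16, 22, 87, 93] → cuts [12, 18, 24, 89, 95]

All cut coordinates (distinct, sorted): [6, 10, 12, 18, 24, 34, 47, 58, 67, 74, 89, 95, 105, 110, 115, 132, 143, 147]

Fragments:
  [0,6): 6 bp
  [6,10): 4 bp
  [10,12): 2 bp
  [12,18): 6 bp
  [18,24): 6 bp
  [24,34): 10 bp
  [34,47): 13 bp
  [47,58): 11 bp
  [58,67): 9 bp
  [67,74): 7 bp
  [74,89): 15 bp
  [89,95): 6 bp
  [95,105): 10 bp
  [105,110): 5 bp
  [110,115): 5 bp
  [115,132): 17 bp
  [132,143): 11 bp
  [143,147): 4 bp
  [147,150): 3 bp

[2,3,4,4,5,5,6,6,6,6,7,9,10,10,11,11,13,15,17]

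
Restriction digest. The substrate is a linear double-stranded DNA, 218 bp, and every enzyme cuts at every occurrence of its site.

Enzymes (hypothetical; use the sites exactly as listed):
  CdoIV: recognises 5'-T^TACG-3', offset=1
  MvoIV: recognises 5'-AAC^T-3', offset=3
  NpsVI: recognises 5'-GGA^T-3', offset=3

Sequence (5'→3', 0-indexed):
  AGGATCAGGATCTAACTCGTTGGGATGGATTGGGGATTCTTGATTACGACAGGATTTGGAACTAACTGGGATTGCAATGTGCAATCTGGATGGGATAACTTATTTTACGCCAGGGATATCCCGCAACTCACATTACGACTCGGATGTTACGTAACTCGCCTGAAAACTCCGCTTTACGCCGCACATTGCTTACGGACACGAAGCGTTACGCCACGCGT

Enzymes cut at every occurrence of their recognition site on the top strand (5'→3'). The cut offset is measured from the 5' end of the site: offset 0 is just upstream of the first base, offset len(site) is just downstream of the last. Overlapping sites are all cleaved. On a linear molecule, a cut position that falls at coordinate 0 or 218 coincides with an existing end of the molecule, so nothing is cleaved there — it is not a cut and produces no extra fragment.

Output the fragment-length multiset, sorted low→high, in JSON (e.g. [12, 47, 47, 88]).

Scan for sites:
  CdoIV TTACG/1: at [43, 104, 132, 146, 173, 189, 205] ⇒ [44, 105, 133, 147, 174, 190, 206]
  MvoIV AACT/3: at [13, 59, 63, 96, 124, 152, 164] ⇒ [16, 62, 66, 99, 127, 155, 167]
  NpsVI GGAT/3: at [1, 7, 22, 26, 33, 51, 68, 87, 92, 113, 141] ⇒ [4, 10, 25, 29, 36, 54, 71, 90, 95, 116, 144]

All cut coordinates (distinct, sorted): [4, 10, 16, 25, 29, 36, 44, 54, 62, 66, 71, 90, 95, 99, 105, 116, 127, 133, 144, 147, 155, 167, 174, 190, 206]

Fragment lengths:
  [0,4): 4 bp
  [4,10): 6 bp
  [10,16): 6 bp
  [16,25): 9 bp
  [25,29): 4 bp
  [29,36): 7 bp
  [36,44): 8 bp
  [44,54): 10 bp
  [54,62): 8 bp
  [62,66): 4 bp
  [66,71): 5 bp
  [71,90): 19 bp
  [90,95): 5 bp
  [95,99): 4 bp
  [99,105): 6 bp
  [105,116): 11 bp
  [116,127): 11 bp
  [127,133): 6 bp
  [133,144): 11 bp
  [144,147): 3 bp
  [147,155): 8 bp
  [155,167): 12 bp
  [167,174): 7 bp
  [174,190): 16 bp
  [190,206): 16 bp
  [206,218): 12 bp

[3,4,4,4,4,5,5,6,6,6,6,7,7,8,8,8,9,10,11,11,11,12,12,16,16,19]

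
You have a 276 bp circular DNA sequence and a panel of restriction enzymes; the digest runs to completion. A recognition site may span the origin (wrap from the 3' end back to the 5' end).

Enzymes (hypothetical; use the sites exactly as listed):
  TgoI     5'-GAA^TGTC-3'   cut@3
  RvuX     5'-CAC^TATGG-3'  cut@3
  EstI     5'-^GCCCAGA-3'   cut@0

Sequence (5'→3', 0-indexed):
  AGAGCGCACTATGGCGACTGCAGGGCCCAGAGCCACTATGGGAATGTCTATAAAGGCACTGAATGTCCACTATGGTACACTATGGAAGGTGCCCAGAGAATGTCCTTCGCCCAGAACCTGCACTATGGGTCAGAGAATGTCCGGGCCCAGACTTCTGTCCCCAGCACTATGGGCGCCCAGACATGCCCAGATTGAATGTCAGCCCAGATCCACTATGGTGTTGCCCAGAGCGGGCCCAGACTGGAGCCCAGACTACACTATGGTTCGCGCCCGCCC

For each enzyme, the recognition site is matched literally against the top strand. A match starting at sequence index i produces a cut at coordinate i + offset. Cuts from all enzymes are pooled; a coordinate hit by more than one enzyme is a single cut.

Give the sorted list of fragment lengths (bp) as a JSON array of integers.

Scan for sites:
  TgoI (GAATGTC, off=3): starts [41, 60, 97, 134, 193] → cuts [44, 63, 100, 137, 196]
  RvuX (CACTATGG, off=3): starts [6, 33, 67, 77, 120, 164, 210, 255] → cuts [9, 36, 70, 80, 123, 167, 213, 258]
  EstI (GCCCAGA, off=0): starts [24, 90, 108, 144, 174, 184, 201, 222, 233, 245, 272] → cuts [24, 90, 108, 144, 174, 184, 201, 222, 233, 245, 272]

All cut coordinates (distinct, sorted): [9, 24, 36, 44, 63, 70, 80, 90, 100, 108, 123, 137, 144, 167, 174, 184, 196, 201, 213, 222, 233, 245, 258, 272]

Fragment lengths:
  9→24: 15 bp
  24→36: 12 bp
  36→44: 8 bp
  44→63: 19 bp
  63→70: 7 bp
  70→80: 10 bp
  80→90: 10 bp
  90→100: 10 bp
  100→108: 8 bp
  108→123: 15 bp
  123→137: 14 bp
  137→144: 7 bp
  144→167: 23 bp
  167→174: 7 bp
  174→184: 10 bp
  184→196: 12 bp
  196→201: 5 bp
  201→213: 12 bp
  213→222: 9 bp
  222→233: 11 bp
  233→245: 12 bp
  245→258: 13 bp
  258→272: 14 bp
  272→9 (wrap): 276-272+9 = 13 bp

[5,7,7,7,8,8,9,10,10,10,10,11,12,12,12,12,13,13,14,14,15,15,19,23]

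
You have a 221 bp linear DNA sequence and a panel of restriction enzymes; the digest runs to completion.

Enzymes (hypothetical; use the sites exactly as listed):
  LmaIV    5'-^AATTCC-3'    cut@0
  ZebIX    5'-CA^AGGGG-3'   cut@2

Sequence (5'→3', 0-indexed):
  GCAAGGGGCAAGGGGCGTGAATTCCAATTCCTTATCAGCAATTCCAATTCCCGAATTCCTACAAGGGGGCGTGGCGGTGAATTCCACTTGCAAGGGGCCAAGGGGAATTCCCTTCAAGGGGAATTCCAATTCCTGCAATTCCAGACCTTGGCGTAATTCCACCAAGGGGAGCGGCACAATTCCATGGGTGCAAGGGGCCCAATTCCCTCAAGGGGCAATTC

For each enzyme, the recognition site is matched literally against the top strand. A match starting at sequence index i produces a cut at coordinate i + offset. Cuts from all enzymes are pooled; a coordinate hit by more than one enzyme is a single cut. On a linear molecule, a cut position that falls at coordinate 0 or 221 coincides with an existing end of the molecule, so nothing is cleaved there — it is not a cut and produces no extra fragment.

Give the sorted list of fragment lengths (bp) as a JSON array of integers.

Site scan:
  LmaIV AATTCC/0: at [19, 25, 39, 45, 53, 79, 105, 121, 127, 136, 154, 177, 200] ⇒ [19, 25, 39, 45, 53, 79, 105, 121, 127, 136, 154, 177, 200]
  ZebIX CAAGGGG/2: at [1, 8, 61, 90, 98, 114, 162, 190, 208] ⇒ [3, 10, 63, 92, 100, 116, 164, 192, 210]

All cut coordinates (distinct, sorted): [3, 10, 19, 25, 39, 45, 53, 63, 79, 92, 100, 105, 116, 121, 127, 136, 154, 164, 177, 192, 200, 210]

Fragments:
  [0,3): 3 bp
  [3,10): 7 bp
  [10,19): 9 bp
  [19,25): 6 bp
  [25,39): 14 bp
  [39,45): 6 bp
  [45,53): 8 bp
  [53,63): 10 bp
  [63,79): 16 bp
  [79,92): 13 bp
  [92,100): 8 bp
  [100,105): 5 bp
  [105,116): 11 bp
  [116,121): 5 bp
  [121,127): 6 bp
  [127,136): 9 bp
  [136,154): 18 bp
  [154,164): 10 bp
  [164,177): 13 bp
  [177,192): 15 bp
  [192,200): 8 bp
  [200,210): 10 bp
  [210,221): 11 bp

[3,5,5,6,6,6,7,8,8,8,9,9,10,10,10,11,11,13,13,14,15,16,18]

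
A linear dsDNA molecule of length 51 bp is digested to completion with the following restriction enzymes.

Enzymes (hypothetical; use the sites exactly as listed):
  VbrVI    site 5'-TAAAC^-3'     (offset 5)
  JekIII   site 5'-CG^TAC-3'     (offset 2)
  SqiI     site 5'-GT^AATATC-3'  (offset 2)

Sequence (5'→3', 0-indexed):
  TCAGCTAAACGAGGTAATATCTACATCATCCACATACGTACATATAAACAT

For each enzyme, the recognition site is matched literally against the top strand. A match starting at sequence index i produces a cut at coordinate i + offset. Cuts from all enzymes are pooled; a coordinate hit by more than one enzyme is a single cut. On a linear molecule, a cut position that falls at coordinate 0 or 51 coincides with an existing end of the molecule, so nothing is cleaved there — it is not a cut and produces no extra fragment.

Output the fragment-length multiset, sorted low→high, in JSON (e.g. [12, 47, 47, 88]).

[2,5,10,11,23]

Site scan:
  VbrVI TAAAC/5: at [5, 44] ⇒ [10, 49]
  JekIII CGTAC/2: at [36] ⇒ [38]
  SqiI GTAATATC/2: at [13] ⇒ [15]

All cut coordinates (distinct, sorted): [10, 15, 38, 49]

Fragment lengths:
  [0,10): 10 bp
  [10,15): 5 bp
  [15,38): 23 bp
  [38,49): 11 bp
  [49,51): 2 bp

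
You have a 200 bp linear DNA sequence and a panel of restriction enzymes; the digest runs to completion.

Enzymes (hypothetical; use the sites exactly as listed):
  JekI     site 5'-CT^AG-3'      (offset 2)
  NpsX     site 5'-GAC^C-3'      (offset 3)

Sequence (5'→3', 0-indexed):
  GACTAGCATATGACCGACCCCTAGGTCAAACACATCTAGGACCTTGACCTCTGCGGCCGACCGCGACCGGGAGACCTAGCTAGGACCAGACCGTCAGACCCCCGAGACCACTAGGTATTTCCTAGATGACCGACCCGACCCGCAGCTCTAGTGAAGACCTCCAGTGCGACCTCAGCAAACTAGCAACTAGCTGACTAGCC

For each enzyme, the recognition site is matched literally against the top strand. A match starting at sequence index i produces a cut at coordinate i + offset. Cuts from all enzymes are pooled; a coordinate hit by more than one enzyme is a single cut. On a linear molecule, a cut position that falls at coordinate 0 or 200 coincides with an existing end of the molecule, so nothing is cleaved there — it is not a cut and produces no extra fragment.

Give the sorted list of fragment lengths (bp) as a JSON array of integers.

[2,4,4,4,4,4,4,4,5,5,5,5,6,6,7,7,8,8,8,9,9,10,10,11,11,12,13,15]

Site scan:
  JekI CTAG/2: at [2, 20, 35, 75, 79, 110, 121, 147, 179, 186, 194] ⇒ [4, 22, 37, 77, 81, 112, 123, 149, 181, 188, 196]
  NpsX GACC/3: at [11, 15, 39, 45, 58, 64, 72, 83, 88, 96, 105, 127, 131, 136, 155, 167] ⇒ [14, 18, 42, 48, 61, 67, 75, 86, 91, 99, 108, 130, 134, 139, 158, 170]

Pooled cuts: [4, 14, 18, 22, 37, 42, 48, 61, 67, 75, 77, 81, 86, 91, 99, 108, 112, 123, 130, 134, 139, 149, 158, 170, 181, 188, 196]

Fragment lengths:
  [0,4): 4 bp
  [4,14): 10 bp
  [14,18): 4 bp
  [18,22): 4 bp
  [22,37): 15 bp
  [37,42): 5 bp
  [42,48): 6 bp
  [48,61): 13 bp
  [61,67): 6 bp
  [67,75): 8 bp
  [75,77): 2 bp
  [77,81): 4 bp
  [81,86): 5 bp
  [86,91): 5 bp
  [91,99): 8 bp
  [99,108): 9 bp
  [108,112): 4 bp
  [112,123): 11 bp
  [123,130): 7 bp
  [130,134): 4 bp
  [134,139): 5 bp
  [139,149): 10 bp
  [149,158): 9 bp
  [158,170): 12 bp
  [170,181): 11 bp
  [181,188): 7 bp
  [188,196): 8 bp
  [196,200): 4 bp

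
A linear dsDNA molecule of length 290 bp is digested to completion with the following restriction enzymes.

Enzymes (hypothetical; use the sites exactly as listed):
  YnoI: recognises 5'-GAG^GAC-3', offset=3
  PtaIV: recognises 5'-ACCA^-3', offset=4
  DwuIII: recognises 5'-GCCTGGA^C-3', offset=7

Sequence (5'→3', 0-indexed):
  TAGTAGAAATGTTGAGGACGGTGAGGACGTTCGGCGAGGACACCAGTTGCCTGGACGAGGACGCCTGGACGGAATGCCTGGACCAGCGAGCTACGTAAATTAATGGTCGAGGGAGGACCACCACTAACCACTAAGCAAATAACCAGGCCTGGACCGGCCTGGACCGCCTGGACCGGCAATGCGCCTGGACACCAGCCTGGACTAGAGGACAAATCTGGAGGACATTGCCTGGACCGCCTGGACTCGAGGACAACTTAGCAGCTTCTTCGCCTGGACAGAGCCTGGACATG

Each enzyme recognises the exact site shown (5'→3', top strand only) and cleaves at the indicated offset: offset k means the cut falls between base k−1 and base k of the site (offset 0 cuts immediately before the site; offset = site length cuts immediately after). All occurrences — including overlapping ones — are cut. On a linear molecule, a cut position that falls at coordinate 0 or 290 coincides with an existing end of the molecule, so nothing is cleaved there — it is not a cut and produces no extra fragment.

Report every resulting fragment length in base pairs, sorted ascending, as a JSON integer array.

Per-enzyme occurrences:
  YnoI GAGGAC/3: at [13, 22, 35, 56, 112, 204, 217, 245] ⇒ [16, 25, 38, 59, 115, 207, 220, 248]
  PtaIV ACCA/4: at [41, 81, 116, 119, 126, 141, 190] ⇒ [45, 85, 120, 123, 130, 145, 194]
  DwuIII GCCTGGAC/7: at [48, 62, 75, 146, 156, 165, 182, 194, 226, 235, 268, 279] ⇒ [55, 69, 82, 153, 163, 172, 189, 201, 233, 242, 275, 286]

All cut coordinates (distinct, sorted): [16, 25, 38, 45, 55, 59, 69, 82, 85, 115, 120, 123, 130, 145, 153, 163, 172, 189, 194, 201, 207, 220, 233, 242, 248, 275, 286]

Fragment lengths:
  [0,16): 16 bp
  [16,25): 9 bp
  [25,38): 13 bp
  [38,45): 7 bp
  [45,55): 10 bp
  [55,59): 4 bp
  [59,69): 10 bp
  [69,82): 13 bp
  [82,85): 3 bp
  [85,115): 30 bp
  [115,120): 5 bp
  [120,123): 3 bp
  [123,130): 7 bp
  [130,145): 15 bp
  [145,153): 8 bp
  [153,163): 10 bp
  [163,172): 9 bp
  [172,189): 17 bp
  [189,194): 5 bp
  [194,201): 7 bp
  [201,207): 6 bp
  [207,220): 13 bp
  [220,233): 13 bp
  [233,242): 9 bp
  [242,248): 6 bp
  [248,275): 27 bp
  [275,286): 11 bp
  [286,290): 4 bp

[3,3,4,4,5,5,6,6,7,7,7,8,9,9,9,10,10,10,11,13,13,13,13,15,16,17,27,30]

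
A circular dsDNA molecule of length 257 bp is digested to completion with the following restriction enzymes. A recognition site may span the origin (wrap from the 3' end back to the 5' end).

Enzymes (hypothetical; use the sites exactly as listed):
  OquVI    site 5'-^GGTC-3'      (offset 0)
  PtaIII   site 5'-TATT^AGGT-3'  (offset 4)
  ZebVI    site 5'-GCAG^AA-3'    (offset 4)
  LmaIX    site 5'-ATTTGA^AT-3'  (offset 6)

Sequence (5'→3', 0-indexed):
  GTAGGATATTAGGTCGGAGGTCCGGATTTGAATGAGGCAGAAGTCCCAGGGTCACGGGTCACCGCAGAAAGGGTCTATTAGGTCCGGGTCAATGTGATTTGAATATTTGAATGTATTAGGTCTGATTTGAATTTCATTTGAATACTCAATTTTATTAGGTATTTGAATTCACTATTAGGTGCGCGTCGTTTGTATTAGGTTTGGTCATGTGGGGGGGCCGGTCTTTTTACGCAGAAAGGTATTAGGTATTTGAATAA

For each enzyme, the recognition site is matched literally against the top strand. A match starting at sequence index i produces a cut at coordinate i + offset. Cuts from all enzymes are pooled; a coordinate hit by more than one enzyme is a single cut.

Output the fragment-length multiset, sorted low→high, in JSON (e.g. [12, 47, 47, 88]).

Site scan:
  OquVI GGTC/0: at [11, 18, 49, 56, 71, 80, 86, 118, 202, 219] ⇒ [11, 18, 49, 56, 71, 80, 86, 118, 202, 219]
  PtaIII TATTAGGT/4: at [6, 75, 113, 152, 172, 192, 239] ⇒ [10, 79, 117, 156, 176, 196, 243]
  ZebVI GCAGAA/4: at [36, 63, 230] ⇒ [40, 67, 234]
  LmaIX ATTTGAAT/6: at [25, 96, 104, 124, 135, 160, 247] ⇒ [31, 102, 110, 130, 141, 166, 253]

All cut coordinates (distinct, sorted): [10, 11, 18, 31, 40, 49, 56, 67, 71, 79, 80, 86, 102, 110, 117, 118, 130, 141, 156, 166, 176, 196, 202, 219, 234, 243, 253]

Fragments:
  10→11: 1 bp
  11→18: 7 bp
  18→31: 13 bp
  31→40: 9 bp
  40→49: 9 bp
  49→56: 7 bp
  56→67: 11 bp
  67→71: 4 bp
  71→79: 8 bp
  79→80: 1 bp
  80→86: 6 bp
  86→102: 16 bp
  102→110: 8 bp
  110→117: 7 bp
  117→118: 1 bp
  118→130: 12 bp
  130→141: 11 bp
  141→156: 15 bp
  156→166: 10 bp
  166→176: 10 bp
  176→196: 20 bp
  196→202: 6 bp
  202→219: 17 bp
  219→234: 15 bp
  234→243: 9 bp
  243→253: 10 bp
  253→10 (wrap): 257-253+10 = 14 bp

[1,1,1,4,6,6,7,7,7,8,8,9,9,9,10,10,10,11,11,12,13,14,15,15,16,17,20]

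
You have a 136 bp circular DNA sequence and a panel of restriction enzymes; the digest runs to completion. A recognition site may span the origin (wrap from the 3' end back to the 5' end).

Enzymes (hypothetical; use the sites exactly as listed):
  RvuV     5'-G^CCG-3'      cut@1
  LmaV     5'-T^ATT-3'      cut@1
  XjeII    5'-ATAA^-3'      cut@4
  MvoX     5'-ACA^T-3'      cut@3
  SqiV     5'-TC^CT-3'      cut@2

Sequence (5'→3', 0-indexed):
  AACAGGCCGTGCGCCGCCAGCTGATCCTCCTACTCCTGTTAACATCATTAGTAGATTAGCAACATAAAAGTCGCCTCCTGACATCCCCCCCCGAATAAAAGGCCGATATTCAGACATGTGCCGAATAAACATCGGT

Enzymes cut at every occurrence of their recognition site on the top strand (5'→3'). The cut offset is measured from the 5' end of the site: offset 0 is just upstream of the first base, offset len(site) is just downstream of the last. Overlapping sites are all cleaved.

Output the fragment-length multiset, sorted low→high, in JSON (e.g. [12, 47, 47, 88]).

Per-enzyme occurrences:
  RvuV GCCG/1: at [5, 12, 101, 119] ⇒ [6, 13, 102, 120]
  LmaV TATT/1: at [106] ⇒ [107]
  XjeII ATAA/4: at [63, 94, 124] ⇒ [67, 98, 128]
  MvoX ACAT/3: at [41, 61, 80, 113, 128] ⇒ [44, 64, 83, 116, 131]
  SqiV TCCT/2: at [24, 27, 33, 75] ⇒ [26, 29, 35, 77]

All cut coordinates (distinct, sorted): [6, 13, 26, 29, 35, 44, 64, 67, 77, 83, 98, 102, 107, 116, 120, 128, 131]

Fragment lengths:
  6→13: 7 bp
  13→26: 13 bp
  26→29: 3 bp
  29→35: 6 bp
  35→44: 9 bp
  44→64: 20 bp
  64→67: 3 bp
  67→77: 10 bp
  77→83: 6 bp
  83→98: 15 bp
  98→102: 4 bp
  102→107: 5 bp
  107→116: 9 bp
  116→120: 4 bp
  120→128: 8 bp
  128→131: 3 bp
  131→6 (wrap): 136-131+6 = 11 bp

[3,3,3,4,4,5,6,6,7,8,9,9,10,11,13,15,20]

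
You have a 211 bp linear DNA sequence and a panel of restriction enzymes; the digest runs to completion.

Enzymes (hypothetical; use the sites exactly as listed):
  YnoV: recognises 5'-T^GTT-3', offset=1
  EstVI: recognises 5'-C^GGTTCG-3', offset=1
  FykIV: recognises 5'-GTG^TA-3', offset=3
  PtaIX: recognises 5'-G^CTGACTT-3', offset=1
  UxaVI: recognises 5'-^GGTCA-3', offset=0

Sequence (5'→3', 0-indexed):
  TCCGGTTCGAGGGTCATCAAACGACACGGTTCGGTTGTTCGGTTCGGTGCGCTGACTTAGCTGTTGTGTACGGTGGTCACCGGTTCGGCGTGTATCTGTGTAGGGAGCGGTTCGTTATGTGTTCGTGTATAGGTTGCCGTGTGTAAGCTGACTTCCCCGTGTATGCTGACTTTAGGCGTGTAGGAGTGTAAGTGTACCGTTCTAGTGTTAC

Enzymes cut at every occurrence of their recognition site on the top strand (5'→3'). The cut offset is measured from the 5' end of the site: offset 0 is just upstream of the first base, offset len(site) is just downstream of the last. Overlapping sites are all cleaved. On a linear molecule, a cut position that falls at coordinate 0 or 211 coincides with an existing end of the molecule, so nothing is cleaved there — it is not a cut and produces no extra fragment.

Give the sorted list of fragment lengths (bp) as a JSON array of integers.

Scan for sites:
  YnoV TGTT/1: at [35, 61, 119, 205] ⇒ [36, 62, 120, 206]
  EstVI CGGTTCG/1: at [2, 26, 39, 80, 107] ⇒ [3, 27, 40, 81, 108]
  FykIV GTGTA/3: at [65, 89, 97, 124, 140, 158, 177, 185, 191] ⇒ [68, 92, 100, 127, 143, 161, 180, 188, 194]
  PtaIX GCTGACTT/1: at [50, 146, 164] ⇒ [51, 147, 165]
  UxaVI GGTCA/0: at [11, 74] ⇒ [11, 74]

All cut coordinates (distinct, sorted): [3, 11, 27, 36, 40, 51, 62, 68, 74, 81, 92, 100, 108, 120, 127, 143, 147, 161, 165, 180, 188, 194, 206]

Fragment lengths:
  [0,3): 3 bp
  [3,11): 8 bp
  [11,27): 16 bp
  [27,36): 9 bp
  [36,40): 4 bp
  [40,51): 11 bp
  [51,62): 11 bp
  [62,68): 6 bp
  [68,74): 6 bp
  [74,81): 7 bp
  [81,92): 11 bp
  [92,100): 8 bp
  [100,108): 8 bp
  [108,120): 12 bp
  [120,127): 7 bp
  [127,143): 16 bp
  [143,147): 4 bp
  [147,161): 14 bp
  [161,165): 4 bp
  [165,180): 15 bp
  [180,188): 8 bp
  [188,194): 6 bp
  [194,206): 12 bp
  [206,211): 5 bp

[3,4,4,4,5,6,6,6,7,7,8,8,8,8,9,11,11,11,12,12,14,15,16,16]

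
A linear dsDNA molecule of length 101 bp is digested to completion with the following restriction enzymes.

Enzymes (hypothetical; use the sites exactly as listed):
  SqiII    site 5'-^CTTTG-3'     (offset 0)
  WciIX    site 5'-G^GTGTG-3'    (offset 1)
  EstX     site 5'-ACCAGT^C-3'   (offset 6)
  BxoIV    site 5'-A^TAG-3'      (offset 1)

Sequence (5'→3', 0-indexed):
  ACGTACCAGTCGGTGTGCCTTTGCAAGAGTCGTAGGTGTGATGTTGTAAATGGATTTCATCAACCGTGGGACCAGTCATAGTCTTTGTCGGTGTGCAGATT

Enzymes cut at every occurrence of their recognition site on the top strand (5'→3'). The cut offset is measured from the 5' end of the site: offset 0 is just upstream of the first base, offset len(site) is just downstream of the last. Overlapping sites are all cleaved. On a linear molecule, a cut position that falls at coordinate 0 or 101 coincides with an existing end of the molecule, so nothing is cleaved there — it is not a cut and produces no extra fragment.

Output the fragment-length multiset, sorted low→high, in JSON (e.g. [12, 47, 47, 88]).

[2,2,4,6,8,10,11,17,41]

Per-enzyme occurrences:
  SqiII (CTTTG, off=0): starts [18, 82] → cuts [18, 82]
  WciIX (GGTGTG, off=1): starts [11, 34, 89] → cuts [12, 35, 90]
  EstX (ACCAGTC, off=6): starts [4, 70] → cuts [10, 76]
  BxoIV (ATAG, off=1): starts [77] → cuts [78]

Pooled cuts: [10, 12, 18, 35, 76, 78, 82, 90]

Fragments:
  [0,10): 10 bp
  [10,12): 2 bp
  [12,18): 6 bp
  [18,35): 17 bp
  [35,76): 41 bp
  [76,78): 2 bp
  [78,82): 4 bp
  [82,90): 8 bp
  [90,101): 11 bp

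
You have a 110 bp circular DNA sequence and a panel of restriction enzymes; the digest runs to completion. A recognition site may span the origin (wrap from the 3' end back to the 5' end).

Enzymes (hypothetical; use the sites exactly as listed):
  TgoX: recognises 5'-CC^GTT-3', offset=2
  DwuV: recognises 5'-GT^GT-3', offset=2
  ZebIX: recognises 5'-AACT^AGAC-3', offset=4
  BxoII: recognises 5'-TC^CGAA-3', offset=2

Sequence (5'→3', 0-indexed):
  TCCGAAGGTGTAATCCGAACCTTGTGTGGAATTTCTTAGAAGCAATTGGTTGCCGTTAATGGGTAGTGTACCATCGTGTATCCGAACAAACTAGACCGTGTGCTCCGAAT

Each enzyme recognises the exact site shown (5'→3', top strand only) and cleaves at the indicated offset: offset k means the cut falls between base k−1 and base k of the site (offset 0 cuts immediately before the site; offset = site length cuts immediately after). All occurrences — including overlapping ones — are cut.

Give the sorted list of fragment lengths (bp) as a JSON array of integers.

Site scan:
  TgoX CCGTT/2: at [52] ⇒ [54]
  DwuV GTGT/2: at [7, 23, 65, 75, 97] ⇒ [9, 25, 67, 77, 99]
  ZebIX AACTAGAC/4: at [88] ⇒ [92]
  BxoII TCCGAA/2: at [0, 13, 80, 103] ⇒ [2, 15, 82, 105]

Pooled cuts: [2, 9, 15, 25, 54, 67, 77, 82, 92, 99, 105]

Fragments:
  2→9: 7 bp
  9→15: 6 bp
  15→25: 10 bp
  25→54: 29 bp
  54→67: 13 bp
  67→77: 10 bp
  77→82: 5 bp
  82→92: 10 bp
  92→99: 7 bp
  99→105: 6 bp
  105→2 (wrap): 110-105+2 = 7 bp

[5,6,6,7,7,7,10,10,10,13,29]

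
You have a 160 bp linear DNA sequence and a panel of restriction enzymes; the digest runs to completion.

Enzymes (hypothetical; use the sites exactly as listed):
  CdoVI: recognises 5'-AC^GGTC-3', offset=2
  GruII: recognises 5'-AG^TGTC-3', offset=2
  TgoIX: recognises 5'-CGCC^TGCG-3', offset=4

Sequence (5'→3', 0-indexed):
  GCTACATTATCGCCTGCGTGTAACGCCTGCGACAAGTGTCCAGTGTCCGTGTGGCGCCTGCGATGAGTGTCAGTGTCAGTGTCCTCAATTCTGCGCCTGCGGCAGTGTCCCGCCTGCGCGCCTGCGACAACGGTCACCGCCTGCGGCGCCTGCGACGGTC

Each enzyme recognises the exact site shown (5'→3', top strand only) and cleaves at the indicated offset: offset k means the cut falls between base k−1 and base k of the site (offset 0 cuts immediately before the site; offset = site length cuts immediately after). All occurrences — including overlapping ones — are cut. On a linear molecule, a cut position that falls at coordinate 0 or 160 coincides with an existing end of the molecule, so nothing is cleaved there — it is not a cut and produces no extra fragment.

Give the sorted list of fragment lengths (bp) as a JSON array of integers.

Site scan:
  CdoVI ACGGTC/2: at [129, 154] ⇒ [131, 156]
  GruII AGTGTC/2: at [34, 41, 65, 71, 77, 103] ⇒ [36, 43, 67, 73, 79, 105]
  TgoIX CGCCTGCG/4: at [10, 23, 54, 93, 110, 118, 137, 146] ⇒ [14, 27, 58, 97, 114, 122, 141, 150]

All cut coordinates (distinct, sorted): [14, 27, 36, 43, 58, 67, 73, 79, 97, 105, 114, 122, 131, 141, 150, 156]

Fragments:
  [0,14): 14 bp
  [14,27): 13 bp
  [27,36): 9 bp
  [36,43): 7 bp
  [43,58): 15 bp
  [58,67): 9 bp
  [67,73): 6 bp
  [73,79): 6 bp
  [79,97): 18 bp
  [97,105): 8 bp
  [105,114): 9 bp
  [114,122): 8 bp
  [122,131): 9 bp
  [131,141): 10 bp
  [141,150): 9 bp
  [150,156): 6 bp
  [156,160): 4 bp

[4,6,6,6,7,8,8,9,9,9,9,9,10,13,14,15,18]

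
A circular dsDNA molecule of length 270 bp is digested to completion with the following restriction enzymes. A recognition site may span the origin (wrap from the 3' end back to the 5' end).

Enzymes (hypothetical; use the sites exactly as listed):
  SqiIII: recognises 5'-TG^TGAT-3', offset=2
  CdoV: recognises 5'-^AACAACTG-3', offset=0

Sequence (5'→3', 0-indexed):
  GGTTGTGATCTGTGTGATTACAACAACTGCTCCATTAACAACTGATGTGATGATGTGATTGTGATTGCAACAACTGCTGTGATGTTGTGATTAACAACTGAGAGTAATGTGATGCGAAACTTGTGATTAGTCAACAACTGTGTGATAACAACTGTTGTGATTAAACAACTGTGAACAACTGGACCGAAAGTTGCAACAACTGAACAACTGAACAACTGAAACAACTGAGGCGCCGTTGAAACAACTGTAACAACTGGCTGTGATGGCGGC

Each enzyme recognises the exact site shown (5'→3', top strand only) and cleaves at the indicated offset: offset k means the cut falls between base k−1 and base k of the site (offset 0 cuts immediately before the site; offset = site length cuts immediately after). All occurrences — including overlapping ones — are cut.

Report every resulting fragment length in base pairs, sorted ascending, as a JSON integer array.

Scan for sites:
  SqiIII TGTGAT/2: at [3, 12, 45, 53, 59, 77, 85, 107, 121, 140, 155, 258] ⇒ [5, 14, 47, 55, 61, 79, 87, 109, 123, 142, 157, 260]
  CdoV AACAACTG/0: at [21, 36, 68, 92, 132, 146, 163, 173, 194, 202, 210, 219, 239, 248] ⇒ [21, 36, 68, 92, 132, 146, 163, 173, 194, 202, 210, 219, 239, 248]

All cut coordinates (distinct, sorted): [5, 14, 21, 36, 47, 55, 61, 68, 79, 87, 92, 109, 123, 132, 142, 146, 157, 163, 173, 194, 202, 210, 219, 239, 248, 260]

Fragments:
  5→14: 9 bp
  14→21: 7 bp
  21→36: 15 bp
  36→47: 11 bp
  47→55: 8 bp
  55→61: 6 bp
  61→68: 7 bp
  68→79: 11 bp
  79→87: 8 bp
  87→92: 5 bp
  92→109: 17 bp
  109→123: 14 bp
  123→132: 9 bp
  132→142: 10 bp
  142→146: 4 bp
  146→157: 11 bp
  157→163: 6 bp
  163→173: 10 bp
  173→194: 21 bp
  194→202: 8 bp
  202→210: 8 bp
  210→219: 9 bp
  219→239: 20 bp
  239→248: 9 bp
  248→260: 12 bp
  260→5 (wrap): 270-260+5 = 15 bp

[4,5,6,6,7,7,8,8,8,8,9,9,9,9,10,10,11,11,11,12,14,15,15,17,20,21]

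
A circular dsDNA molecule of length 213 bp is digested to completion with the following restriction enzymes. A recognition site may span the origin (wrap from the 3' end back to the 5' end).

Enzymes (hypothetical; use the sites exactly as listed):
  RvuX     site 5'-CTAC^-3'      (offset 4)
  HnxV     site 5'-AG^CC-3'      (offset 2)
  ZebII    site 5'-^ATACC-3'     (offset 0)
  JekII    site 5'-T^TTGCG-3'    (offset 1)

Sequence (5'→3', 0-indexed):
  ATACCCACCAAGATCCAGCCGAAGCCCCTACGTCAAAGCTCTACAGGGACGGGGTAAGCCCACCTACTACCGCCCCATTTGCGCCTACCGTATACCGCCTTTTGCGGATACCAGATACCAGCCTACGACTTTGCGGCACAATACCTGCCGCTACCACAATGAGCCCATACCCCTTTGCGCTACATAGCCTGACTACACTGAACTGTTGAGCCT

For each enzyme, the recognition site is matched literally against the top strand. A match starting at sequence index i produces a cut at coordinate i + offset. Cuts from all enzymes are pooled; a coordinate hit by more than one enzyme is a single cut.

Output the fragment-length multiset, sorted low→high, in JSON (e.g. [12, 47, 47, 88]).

Per-enzyme occurrences:
  RvuX CTAC/4: at [27, 40, 63, 66, 84, 122, 150, 179, 192] ⇒ [31, 44, 67, 70, 88, 126, 154, 183, 196]
  HnxV AGCC/2: at [16, 22, 56, 119, 161, 185, 208] ⇒ [18, 24, 58, 121, 163, 187, 210]
  ZebII ATACC/0: at [0, 91, 107, 114, 140, 166] ⇒ [0, 91, 107, 114, 140, 166]
  JekII TTTGCG/1: at [77, 100, 129, 173] ⇒ [78, 101, 130, 174]

All cut coordinates (distinct, sorted): [0, 18, 24, 31, 44, 58, 67, 70, 78, 88, 91, 101, 107, 114, 121, 126, 130, 140, 154, 163, 166, 174, 183, 187, 196, 210]

Fragments:
  0→18: 18 bp
  18→24: 6 bp
  24→31: 7 bp
  31→44: 13 bp
  44→58: 14 bp
  58→67: 9 bp
  67→70: 3 bp
  70→78: 8 bp
  78→88: 10 bp
  88→91: 3 bp
  91→101: 10 bp
  101→107: 6 bp
  107→114: 7 bp
  114→121: 7 bp
  121→126: 5 bp
  126→130: 4 bp
  130→140: 10 bp
  140→154: 14 bp
  154→163: 9 bp
  163→166: 3 bp
  166→174: 8 bp
  174→183: 9 bp
  183→187: 4 bp
  187→196: 9 bp
  196→210: 14 bp
  210→0 (wrap): 213-210+0 = 3 bp

[3,3,3,3,4,4,5,6,6,7,7,7,8,8,9,9,9,9,10,10,10,13,14,14,14,18]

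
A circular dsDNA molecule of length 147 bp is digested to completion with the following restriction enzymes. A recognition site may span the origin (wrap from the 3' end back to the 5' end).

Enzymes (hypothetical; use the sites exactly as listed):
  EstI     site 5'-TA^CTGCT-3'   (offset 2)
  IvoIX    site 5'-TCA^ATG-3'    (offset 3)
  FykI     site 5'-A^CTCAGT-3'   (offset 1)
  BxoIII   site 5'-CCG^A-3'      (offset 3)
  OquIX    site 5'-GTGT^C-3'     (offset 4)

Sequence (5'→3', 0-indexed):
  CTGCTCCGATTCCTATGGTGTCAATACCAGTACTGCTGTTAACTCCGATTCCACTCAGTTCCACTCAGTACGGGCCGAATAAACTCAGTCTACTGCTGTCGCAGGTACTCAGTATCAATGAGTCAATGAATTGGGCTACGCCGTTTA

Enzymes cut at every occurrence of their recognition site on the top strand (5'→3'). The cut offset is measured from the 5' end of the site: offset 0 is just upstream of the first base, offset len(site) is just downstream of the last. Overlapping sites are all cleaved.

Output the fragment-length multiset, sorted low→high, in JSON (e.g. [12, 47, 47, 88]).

Site scan:
  EstI TACTGCT/2: at [30, 90, 145] ⇒ [0, 32, 92]
  IvoIX TCAATG/3: at [114, 122] ⇒ [117, 125]
  FykI ACTCAGT/1: at [52, 62, 82, 106] ⇒ [53, 63, 83, 107]
  BxoIII CCGA/3: at [5, 44, 74] ⇒ [8, 47, 77]
  OquIX GTGTC/4: at [17] ⇒ [21]

All cut coordinates (distinct, sorted): [0, 8, 21, 32, 47, 53, 63, 77, 83, 92, 107, 117, 125]

Fragment lengths:
  0→8: 8 bp
  8→21: 13 bp
  21→32: 11 bp
  32→47: 15 bp
  47→53: 6 bp
  53→63: 10 bp
  63→77: 14 bp
  77→83: 6 bp
  83→92: 9 bp
  92→107: 15 bp
  107→117: 10 bp
  117→125: 8 bp
  125→0 (wrap): 147-125+0 = 22 bp

[6,6,8,8,9,10,10,11,13,14,15,15,22]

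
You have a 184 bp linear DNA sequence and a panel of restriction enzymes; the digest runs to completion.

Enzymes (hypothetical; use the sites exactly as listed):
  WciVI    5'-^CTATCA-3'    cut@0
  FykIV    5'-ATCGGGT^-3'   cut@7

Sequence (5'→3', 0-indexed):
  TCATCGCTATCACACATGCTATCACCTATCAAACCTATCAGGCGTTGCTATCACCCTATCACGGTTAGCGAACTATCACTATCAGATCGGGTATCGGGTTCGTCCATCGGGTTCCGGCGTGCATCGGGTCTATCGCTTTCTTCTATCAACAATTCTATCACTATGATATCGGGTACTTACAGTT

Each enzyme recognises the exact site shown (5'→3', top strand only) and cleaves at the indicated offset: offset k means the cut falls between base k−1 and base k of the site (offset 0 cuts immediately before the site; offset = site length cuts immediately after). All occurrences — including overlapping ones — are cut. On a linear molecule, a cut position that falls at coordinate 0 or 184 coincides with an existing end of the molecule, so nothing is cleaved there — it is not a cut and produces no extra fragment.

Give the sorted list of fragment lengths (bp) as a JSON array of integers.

Scan for sites:
  WciVI (CTATCA, off=0): starts [6, 18, 25, 34, 47, 55, 72, 78, 142, 154] → cuts [6, 18, 25, 34, 47, 55, 72, 78, 142, 154]
  FykIV (ATCGGGT, off=7): starts [85, 92, 105, 122, 167] → cuts [92, 99, 112, 129, 174]

All cut coordinates (distinct, sorted): [6, 18, 25, 34, 47, 55, 72, 78, 92, 99, 112, 129, 142, 154, 174]

Fragment lengths:
  [0,6): 6 bp
  [6,18): 12 bp
  [18,25): 7 bp
  [25,34): 9 bp
  [34,47): 13 bp
  [47,55): 8 bp
  [55,72): 17 bp
  [72,78): 6 bp
  [78,92): 14 bp
  [92,99): 7 bp
  [99,112): 13 bp
  [112,129): 17 bp
  [129,142): 13 bp
  [142,154): 12 bp
  [154,174): 20 bp
  [174,184): 10 bp

[6,6,7,7,8,9,10,12,12,13,13,13,14,17,17,20]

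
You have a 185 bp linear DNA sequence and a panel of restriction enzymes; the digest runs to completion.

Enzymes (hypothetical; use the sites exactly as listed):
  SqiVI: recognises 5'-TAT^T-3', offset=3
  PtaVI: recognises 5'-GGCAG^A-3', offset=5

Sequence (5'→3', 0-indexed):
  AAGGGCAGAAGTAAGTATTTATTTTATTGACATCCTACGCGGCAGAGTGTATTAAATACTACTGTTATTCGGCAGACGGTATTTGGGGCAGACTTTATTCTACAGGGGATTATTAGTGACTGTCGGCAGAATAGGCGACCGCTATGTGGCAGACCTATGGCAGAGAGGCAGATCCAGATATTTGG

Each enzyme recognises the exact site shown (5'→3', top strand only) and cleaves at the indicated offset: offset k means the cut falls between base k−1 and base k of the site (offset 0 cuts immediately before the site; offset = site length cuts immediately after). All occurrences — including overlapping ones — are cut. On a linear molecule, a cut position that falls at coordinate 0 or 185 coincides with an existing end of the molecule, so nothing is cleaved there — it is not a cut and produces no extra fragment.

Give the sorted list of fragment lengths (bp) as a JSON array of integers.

[4,4,5,7,7,7,7,8,8,9,10,10,11,15,16,16,18,23]

Scan for sites:
  SqiVI (TATT, off=3): starts [15, 19, 24, 49, 65, 79, 95, 110, 178] → cuts [18, 22, 27, 52, 68, 82, 98, 113, 181]
  PtaVI (GGCAGA, off=5): starts [3, 40, 70, 86, 124, 147, 158, 166] → cuts [8, 45, 75, 91, 129, 152, 163, 171]

Pooled cuts: [8, 18, 22, 27, 45, 52, 68, 75, 82, 91, 98, 113, 129, 152, 163, 171, 181]

Fragments:
  [0,8): 8 bp
  [8,18): 10 bp
  [18,22): 4 bp
  [22,27): 5 bp
  [27,45): 18 bp
  [45,52): 7 bp
  [52,68): 16 bp
  [68,75): 7 bp
  [75,82): 7 bp
  [82,91): 9 bp
  [91,98): 7 bp
  [98,113): 15 bp
  [113,129): 16 bp
  [129,152): 23 bp
  [152,163): 11 bp
  [163,171): 8 bp
  [171,181): 10 bp
  [181,185): 4 bp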